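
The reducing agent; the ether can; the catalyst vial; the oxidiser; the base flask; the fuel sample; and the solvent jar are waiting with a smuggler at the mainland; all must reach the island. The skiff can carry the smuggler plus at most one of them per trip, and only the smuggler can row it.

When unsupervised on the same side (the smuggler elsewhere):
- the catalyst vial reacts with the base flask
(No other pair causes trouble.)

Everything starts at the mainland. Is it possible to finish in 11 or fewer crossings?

No

Counting alone: the smuggler can take at most 1 across per trip to the island, so moving all 7 needs at least 7 loaded trips out, with a return between consecutive ones — at least 13 crossings.
Since 11 < 13, 11 crossings cannot be enough. (The shortest complete plan in fact takes 13:)
1. Smuggler goes to the island with the catalyst vial.
2. Smuggler goes back to the mainland alone.
3. Smuggler goes to the island with the reducing agent.
4. Smuggler goes back to the mainland alone.
5. Smuggler goes to the island with the ether can.
6. Smuggler goes back to the mainland alone.
7. Smuggler goes to the island with the oxidiser.
8. Smuggler goes back to the mainland alone.
9. Smuggler goes to the island with the fuel sample.
10. Smuggler goes back to the mainland alone.
11. Smuggler goes to the island with the solvent jar.
12. Smuggler goes back to the mainland alone.
13. Smuggler goes to the island with the base flask.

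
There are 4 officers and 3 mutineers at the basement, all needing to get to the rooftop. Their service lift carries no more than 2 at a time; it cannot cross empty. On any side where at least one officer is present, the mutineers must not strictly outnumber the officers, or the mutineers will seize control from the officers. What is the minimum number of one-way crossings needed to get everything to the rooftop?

11

Counting alone: each trip to the rooftop takes at most 2 across and each return brings at least 1 back, so after t trips out (and t−1 returns) at most 2t − (t−1) of the 7 are across; that first reaches 7 at t = 6, so at least 11 crossings are needed.
The plan below uses exactly 11 crossings, so it is optimal:
1. 2 mutineers → the rooftop.  (the basement: 4O 1M; the rooftop: 0O 2M)
2. 1 mutineer ← the basement.  (the basement: 4O 2M; the rooftop: 0O 1M)
3. 2 mutineers → the rooftop.  (the basement: 4O 0M; the rooftop: 0O 3M)
4. 1 mutineer ← the basement.  (the basement: 4O 1M; the rooftop: 0O 2M)
5. 2 officers → the rooftop.  (the basement: 2O 1M; the rooftop: 2O 2M)
6. 1 mutineer ← the basement.  (the basement: 2O 2M; the rooftop: 2O 1M)
7. 1 officer and 1 mutineer → the rooftop.  (the basement: 1O 1M; the rooftop: 3O 2M)
8. 1 officer ← the basement.  (the basement: 2O 1M; the rooftop: 2O 2M)
9. 1 officer and 1 mutineer → the rooftop.  (the basement: 1O 0M; the rooftop: 3O 3M)
10. 1 mutineer ← the basement.  (the basement: 1O 1M; the rooftop: 3O 2M)
11. 1 officer and 1 mutineer → the rooftop.  (the basement: 0O 0M; the rooftop: 4O 3M)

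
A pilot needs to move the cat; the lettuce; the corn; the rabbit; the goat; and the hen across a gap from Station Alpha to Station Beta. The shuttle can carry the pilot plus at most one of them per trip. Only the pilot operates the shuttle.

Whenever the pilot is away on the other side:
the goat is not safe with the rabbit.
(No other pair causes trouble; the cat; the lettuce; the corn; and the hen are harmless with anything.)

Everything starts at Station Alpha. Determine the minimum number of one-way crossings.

11

Counting alone: the pilot can take at most 1 across per trip to Station Beta, so moving all 6 needs at least 6 loaded trips out, with a return between consecutive ones — at least 11 crossings.
The plan below uses exactly 11 crossings, so it is optimal:
1. Pilot goes to Station Beta with the rabbit.  [Station Alpha: the cat, the corn, the goat, the hen, the lettuce | Station Beta: the rabbit]
2. Pilot goes back to Station Alpha alone.  [Station Alpha: the cat, the corn, the goat, the hen, the lettuce | Station Beta: the rabbit]
3. Pilot goes to Station Beta with the cat.  [Station Alpha: the corn, the goat, the hen, the lettuce | Station Beta: the cat, the rabbit]
4. Pilot goes back to Station Alpha alone.  [Station Alpha: the corn, the goat, the hen, the lettuce | Station Beta: the cat, the rabbit]
5. Pilot goes to Station Beta with the lettuce.  [Station Alpha: the corn, the goat, the hen | Station Beta: the cat, the lettuce, the rabbit]
6. Pilot goes back to Station Alpha alone.  [Station Alpha: the corn, the goat, the hen | Station Beta: the cat, the lettuce, the rabbit]
7. Pilot goes to Station Beta with the corn.  [Station Alpha: the goat, the hen | Station Beta: the cat, the corn, the lettuce, the rabbit]
8. Pilot goes back to Station Alpha alone.  [Station Alpha: the goat, the hen | Station Beta: the cat, the corn, the lettuce, the rabbit]
9. Pilot goes to Station Beta with the hen.  [Station Alpha: the goat | Station Beta: the cat, the corn, the hen, the lettuce, the rabbit]
10. Pilot goes back to Station Alpha alone.  [Station Alpha: the goat | Station Beta: the cat, the corn, the hen, the lettuce, the rabbit]
11. Pilot goes to Station Beta with the goat.  [Station Alpha: — | Station Beta: the cat, the corn, the goat, the hen, the lettuce, the rabbit]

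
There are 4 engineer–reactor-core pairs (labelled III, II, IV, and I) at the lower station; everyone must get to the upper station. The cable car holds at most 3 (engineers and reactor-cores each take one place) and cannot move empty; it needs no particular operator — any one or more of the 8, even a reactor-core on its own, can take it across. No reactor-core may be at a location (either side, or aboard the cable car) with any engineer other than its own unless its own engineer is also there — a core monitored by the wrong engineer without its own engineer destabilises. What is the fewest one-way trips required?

9

Counting alone: each trip to the upper station takes at most 3 across and each return brings at least 1 back, so after t trips out (and t−1 returns) at most 3t − (t−1) of the 8 are across; that first reaches 8 at t = 4, so at least 7 crossings are needed.
The safety rule pushes this higher. Following every safe sequence of crossings, the most of the 8 that can be at the upper station as the cable car arrives there on crossing 7 is 7 — never all 8.
So no plan with fewer than 9 crossings exists, and this one achieves 9:
1. engineer III and reactor-core III cross → the upper station.
2. engineer III crosses ← the lower station.
3. engineer II, engineer III, and reactor-core II cross → the upper station.
4. engineer III and reactor-core III cross ← the lower station.
5. engineer I, engineer III, and engineer IV cross → the upper station.
6. reactor-core II crosses ← the lower station.
7. reactor-core II and reactor-core III cross → the upper station.
8. reactor-core III crosses ← the lower station.
9. reactor-core I, reactor-core III, and reactor-core IV cross → the upper station.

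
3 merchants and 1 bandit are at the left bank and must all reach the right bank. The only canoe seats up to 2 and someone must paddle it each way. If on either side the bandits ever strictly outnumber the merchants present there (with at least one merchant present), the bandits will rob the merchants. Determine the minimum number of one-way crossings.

Counting alone: each trip to the right bank takes at most 2 across and each return brings at least 1 back, so after t trips out (and t−1 returns) at most 2t − (t−1) of the 4 are across; that first reaches 4 at t = 3, so at least 5 crossings are needed.
The plan below uses exactly 5 crossings, so it is optimal:
1. 1 merchant and 1 bandit → the right bank.  (the left bank: 2M 0B; the right bank: 1M 1B)
2. 1 bandit ← the left bank.  (the left bank: 2M 1B; the right bank: 1M 0B)
3. 1 merchant and 1 bandit → the right bank.  (the left bank: 1M 0B; the right bank: 2M 1B)
4. 1 bandit ← the left bank.  (the left bank: 1M 1B; the right bank: 2M 0B)
5. 1 merchant and 1 bandit → the right bank.  (the left bank: 0M 0B; the right bank: 3M 1B)

5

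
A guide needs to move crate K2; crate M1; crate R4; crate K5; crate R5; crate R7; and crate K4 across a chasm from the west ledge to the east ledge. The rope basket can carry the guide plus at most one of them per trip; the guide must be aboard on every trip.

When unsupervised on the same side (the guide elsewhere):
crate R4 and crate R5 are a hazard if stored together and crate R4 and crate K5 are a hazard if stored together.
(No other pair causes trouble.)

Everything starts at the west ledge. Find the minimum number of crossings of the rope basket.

15

Counting alone: the guide can take at most 1 across per trip to the east ledge, so moving all 7 needs at least 7 loaded trips out, with a return between consecutive ones — at least 13 crossings.
The safety rule pushes this higher. Following every safe sequence of crossings, the most of the 7 that can be at the east ledge as the rope basket arrives there on crossing 13 is 6 — never all 7.
So no plan with fewer than 15 crossings exists, and this one achieves 15:
1. Guide goes to the east ledge with crate R4.
2. Guide goes back to the west ledge alone.
3. Guide goes to the east ledge with crate K2.
4. Guide goes back to the west ledge alone.
5. Guide goes to the east ledge with crate M1.
6. Guide goes back to the west ledge alone.
7. Guide goes to the east ledge with crate K5.
8. Guide goes back to the west ledge with crate R4.
9. Guide goes to the east ledge with crate R5.
10. Guide goes back to the west ledge alone.
11. Guide goes to the east ledge with crate R7.
12. Guide goes back to the west ledge alone.
13. Guide goes to the east ledge with crate K4.
14. Guide goes back to the west ledge alone.
15. Guide goes to the east ledge with crate R4.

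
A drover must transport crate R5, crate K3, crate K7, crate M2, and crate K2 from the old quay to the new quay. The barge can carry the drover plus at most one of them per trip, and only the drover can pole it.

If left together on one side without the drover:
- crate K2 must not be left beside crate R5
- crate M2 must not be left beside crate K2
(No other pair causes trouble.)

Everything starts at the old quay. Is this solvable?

1. Drover goes to the new quay with crate K2.
2. Drover goes back to the old quay alone.
3. Drover goes to the new quay with crate R5.
4. Drover goes back to the old quay with crate K2.
5. Drover goes to the new quay with crate M2.
6. Drover goes back to the old quay alone.
7. Drover goes to the new quay with crate K3.
8. Drover goes back to the old quay alone.
9. Drover goes to the new quay with crate K7.
10. Drover goes back to the old quay alone.
11. Drover goes to the new quay with crate K2.

Yes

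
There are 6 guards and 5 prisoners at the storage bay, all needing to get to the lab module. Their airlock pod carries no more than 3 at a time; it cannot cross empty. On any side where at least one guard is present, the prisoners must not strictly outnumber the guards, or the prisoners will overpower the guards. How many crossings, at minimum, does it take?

9

Counting alone: each trip to the lab module takes at most 3 across and each return brings at least 1 back, so after t trips out (and t−1 returns) at most 3t − (t−1) of the 11 are across; that first reaches 11 at t = 5, so at least 9 crossings are needed.
The plan below uses exactly 9 crossings, so it is optimal:
1. 3 prisoners → the lab module.  (the storage bay: 6G 2P; the lab module: 0G 3P)
2. 1 prisoner ← the storage bay.  (the storage bay: 6G 3P; the lab module: 0G 2P)
3. 3 guards → the lab module.  (the storage bay: 3G 3P; the lab module: 3G 2P)
4. 1 guard ← the storage bay.  (the storage bay: 4G 3P; the lab module: 2G 2P)
5. 2 guards and 1 prisoner → the lab module.  (the storage bay: 2G 2P; the lab module: 4G 3P)
6. 1 guard ← the storage bay.  (the storage bay: 3G 2P; the lab module: 3G 3P)
7. 2 guards and 1 prisoner → the lab module.  (the storage bay: 1G 1P; the lab module: 5G 4P)
8. 1 guard ← the storage bay.  (the storage bay: 2G 1P; the lab module: 4G 4P)
9. 2 guards and 1 prisoner → the lab module.  (the storage bay: 0G 0P; the lab module: 6G 5P)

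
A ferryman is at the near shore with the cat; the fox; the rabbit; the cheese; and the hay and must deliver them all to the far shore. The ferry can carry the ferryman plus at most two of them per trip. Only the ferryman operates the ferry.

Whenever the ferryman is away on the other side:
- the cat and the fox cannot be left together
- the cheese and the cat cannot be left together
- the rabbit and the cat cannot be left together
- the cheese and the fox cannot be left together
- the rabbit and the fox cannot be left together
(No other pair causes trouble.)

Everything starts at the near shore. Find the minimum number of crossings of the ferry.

Counting alone: the ferryman can take at most 2 across per trip to the far shore, so moving all 5 needs at least 3 loaded trips out, with a return between consecutive ones — at least 5 crossings.
The safety rule pushes this higher. Following every safe sequence of crossings, the most of the 5 that can be at the far shore as the ferry arrives there on crossing 5 is 4 — never all 5.
So no plan with fewer than 7 crossings exists, and this one achieves 7:
1. Ferryman goes to the far shore with the cat and the fox.  [the near shore: the cheese, the hay, the rabbit | the far shore: the cat, the fox]
2. Ferryman goes back to the near shore with the cat.  [the near shore: the cat, the cheese, the hay, the rabbit | the far shore: the fox]
3. Ferryman goes to the far shore with the cat and the hay.  [the near shore: the cheese, the rabbit | the far shore: the cat, the fox, the hay]
4. Ferryman goes back to the near shore with the cat.  [the near shore: the cat, the cheese, the rabbit | the far shore: the fox, the hay]
5. Ferryman goes to the far shore with the cheese and the rabbit.  [the near shore: the cat | the far shore: the cheese, the fox, the hay, the rabbit]
6. Ferryman goes back to the near shore with the fox.  [the near shore: the cat, the fox | the far shore: the cheese, the hay, the rabbit]
7. Ferryman goes to the far shore with the cat and the fox.  [the near shore: — | the far shore: the cat, the cheese, the fox, the hay, the rabbit]

7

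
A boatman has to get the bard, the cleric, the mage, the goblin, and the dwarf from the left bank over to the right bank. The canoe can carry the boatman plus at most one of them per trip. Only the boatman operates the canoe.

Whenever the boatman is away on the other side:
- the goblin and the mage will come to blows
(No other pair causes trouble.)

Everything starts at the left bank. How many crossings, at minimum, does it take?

9

Counting alone: the boatman can take at most 1 across per trip to the right bank, so moving all 5 needs at least 5 loaded trips out, with a return between consecutive ones — at least 9 crossings.
The plan below uses exactly 9 crossings, so it is optimal:
1. Boatman goes to the right bank with the mage.  [the left bank: the bard, the cleric, the dwarf, the goblin | the right bank: the mage]
2. Boatman goes back to the left bank alone.  [the left bank: the bard, the cleric, the dwarf, the goblin | the right bank: the mage]
3. Boatman goes to the right bank with the bard.  [the left bank: the cleric, the dwarf, the goblin | the right bank: the bard, the mage]
4. Boatman goes back to the left bank alone.  [the left bank: the cleric, the dwarf, the goblin | the right bank: the bard, the mage]
5. Boatman goes to the right bank with the cleric.  [the left bank: the dwarf, the goblin | the right bank: the bard, the cleric, the mage]
6. Boatman goes back to the left bank alone.  [the left bank: the dwarf, the goblin | the right bank: the bard, the cleric, the mage]
7. Boatman goes to the right bank with the dwarf.  [the left bank: the goblin | the right bank: the bard, the cleric, the dwarf, the mage]
8. Boatman goes back to the left bank alone.  [the left bank: the goblin | the right bank: the bard, the cleric, the dwarf, the mage]
9. Boatman goes to the right bank with the goblin.  [the left bank: — | the right bank: the bard, the cleric, the dwarf, the goblin, the mage]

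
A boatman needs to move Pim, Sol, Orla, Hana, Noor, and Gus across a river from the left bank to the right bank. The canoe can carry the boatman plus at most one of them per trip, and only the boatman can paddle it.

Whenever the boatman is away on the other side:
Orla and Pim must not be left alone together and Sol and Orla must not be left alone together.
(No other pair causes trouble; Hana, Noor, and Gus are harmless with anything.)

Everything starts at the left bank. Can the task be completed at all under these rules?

Yes

1. Boatman goes to the right bank with Orla.
2. Boatman goes back to the left bank alone.
3. Boatman goes to the right bank with Pim.
4. Boatman goes back to the left bank with Orla.
5. Boatman goes to the right bank with Sol.
6. Boatman goes back to the left bank alone.
7. Boatman goes to the right bank with Hana.
8. Boatman goes back to the left bank alone.
9. Boatman goes to the right bank with Noor.
10. Boatman goes back to the left bank alone.
11. Boatman goes to the right bank with Gus.
12. Boatman goes back to the left bank alone.
13. Boatman goes to the right bank with Orla.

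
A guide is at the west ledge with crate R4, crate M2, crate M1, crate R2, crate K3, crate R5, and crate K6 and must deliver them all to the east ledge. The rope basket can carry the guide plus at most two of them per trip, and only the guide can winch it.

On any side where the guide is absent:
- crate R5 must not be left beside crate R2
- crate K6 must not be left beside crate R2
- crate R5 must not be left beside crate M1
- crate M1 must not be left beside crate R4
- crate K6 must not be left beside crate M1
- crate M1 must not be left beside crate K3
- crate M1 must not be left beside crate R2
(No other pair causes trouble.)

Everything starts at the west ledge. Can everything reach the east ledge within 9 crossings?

Counting alone: the guide can take at most 2 across per trip to the east ledge, so moving all 7 needs at least 4 loaded trips out, with a return between consecutive ones — at least 7 crossings.
The safety rule pushes this higher. Following every safe sequence of crossings, the most of the 7 that can be at the east ledge as the rope basket arrives there on crossings 7, 9 is 5, 6 respectively — never all 7.
So the move cannot be finished within 9 crossings. (The shortest complete plan takes 11:)
1. Guide goes to the east ledge with crate M1 and crate R2.
2. Guide goes back to the west ledge with crate M1.
3. Guide goes to the east ledge with crate M1 and crate R4.
4. Guide goes back to the west ledge with crate M1.
5. Guide goes to the east ledge with crate M1 and crate M2.
6. Guide goes back to the west ledge with crate M1.
7. Guide goes to the east ledge with crate K3 and crate M1.
8. Guide goes back to the west ledge with crate M1.
9. Guide goes to the east ledge with crate K6 and crate R5.
10. Guide goes back to the west ledge with crate R2.
11. Guide goes to the east ledge with crate M1 and crate R2.

No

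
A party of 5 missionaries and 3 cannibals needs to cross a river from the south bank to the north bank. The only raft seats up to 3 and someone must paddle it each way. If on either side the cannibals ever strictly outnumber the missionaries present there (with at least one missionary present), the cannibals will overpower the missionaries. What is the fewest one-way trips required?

Counting alone: each trip to the north bank takes at most 3 across and each return brings at least 1 back, so after t trips out (and t−1 returns) at most 3t − (t−1) of the 8 are across; that first reaches 8 at t = 4, so at least 7 crossings are needed.
The plan below uses exactly 7 crossings, so it is optimal:
1. 2 cannibals → the north bank.  (the south bank: 5M 1C; the north bank: 0M 2C)
2. 1 cannibal ← the south bank.  (the south bank: 5M 2C; the north bank: 0M 1C)
3. 2 missionaries and 1 cannibal → the north bank.  (the south bank: 3M 1C; the north bank: 2M 2C)
4. 1 cannibal ← the south bank.  (the south bank: 3M 2C; the north bank: 2M 1C)
5. 1 missionary and 2 cannibals → the north bank.  (the south bank: 2M 0C; the north bank: 3M 3C)
6. 1 cannibal ← the south bank.  (the south bank: 2M 1C; the north bank: 3M 2C)
7. 2 missionaries and 1 cannibal → the north bank.  (the south bank: 0M 0C; the north bank: 5M 3C)

7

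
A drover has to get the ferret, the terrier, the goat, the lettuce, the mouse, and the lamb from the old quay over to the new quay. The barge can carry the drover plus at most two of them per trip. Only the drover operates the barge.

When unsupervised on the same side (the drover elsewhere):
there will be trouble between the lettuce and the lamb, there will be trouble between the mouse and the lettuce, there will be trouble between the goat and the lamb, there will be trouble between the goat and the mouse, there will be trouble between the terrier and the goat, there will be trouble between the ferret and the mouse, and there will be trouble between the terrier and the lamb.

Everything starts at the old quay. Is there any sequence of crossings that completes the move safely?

Whatever the first load, the items left behind include a forbidden pair without the drover. No opening move is safe, so no plan exists.

No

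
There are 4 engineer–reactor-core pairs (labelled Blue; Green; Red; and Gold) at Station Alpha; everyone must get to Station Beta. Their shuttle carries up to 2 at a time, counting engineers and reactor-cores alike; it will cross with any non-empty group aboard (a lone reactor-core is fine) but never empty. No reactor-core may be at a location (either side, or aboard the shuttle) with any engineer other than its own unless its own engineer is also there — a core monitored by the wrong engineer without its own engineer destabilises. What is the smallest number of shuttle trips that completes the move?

impossible

Following every safe sequence of crossings from the start, the most of the 8 that can be at Station Beta as the shuttle arrives there on crossings 1, 3, 5 is 2, 3, 4 respectively; the best ever achieved is 4 of 8.
From crossing 7 on, no configuration arises that was not already reachable earlier: only 44 distinct safe configurations (who is on which side, and where the shuttle is) can ever be reached, none of them has everyone across, and every continuation just revisits them. So no valid plan exists.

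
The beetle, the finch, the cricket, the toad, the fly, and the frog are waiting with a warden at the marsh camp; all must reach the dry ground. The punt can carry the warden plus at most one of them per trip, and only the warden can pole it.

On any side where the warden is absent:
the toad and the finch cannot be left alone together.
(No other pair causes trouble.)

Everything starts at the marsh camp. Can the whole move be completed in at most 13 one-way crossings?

Yes — this plan uses 11 crossings (≤ 13):
1. Warden goes to the dry ground with the finch.
2. Warden goes back to the marsh camp alone.
3. Warden goes to the dry ground with the beetle.
4. Warden goes back to the marsh camp alone.
5. Warden goes to the dry ground with the cricket.
6. Warden goes back to the marsh camp alone.
7. Warden goes to the dry ground with the fly.
8. Warden goes back to the marsh camp alone.
9. Warden goes to the dry ground with the frog.
10. Warden goes back to the marsh camp alone.
11. Warden goes to the dry ground with the toad.

Yes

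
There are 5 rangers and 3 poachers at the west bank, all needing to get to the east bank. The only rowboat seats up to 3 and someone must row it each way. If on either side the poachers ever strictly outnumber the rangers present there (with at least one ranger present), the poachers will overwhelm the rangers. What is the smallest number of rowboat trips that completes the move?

Counting alone: each trip to the east bank takes at most 3 across and each return brings at least 1 back, so after t trips out (and t−1 returns) at most 3t − (t−1) of the 8 are across; that first reaches 8 at t = 4, so at least 7 crossings are needed.
The plan below uses exactly 7 crossings, so it is optimal:
1. 2 poachers → the east bank.  (the west bank: 5R 1P; the east bank: 0R 2P)
2. 1 poacher ← the west bank.  (the west bank: 5R 2P; the east bank: 0R 1P)
3. 2 rangers and 1 poacher → the east bank.  (the west bank: 3R 1P; the east bank: 2R 2P)
4. 1 poacher ← the west bank.  (the west bank: 3R 2P; the east bank: 2R 1P)
5. 1 ranger and 2 poachers → the east bank.  (the west bank: 2R 0P; the east bank: 3R 3P)
6. 1 poacher ← the west bank.  (the west bank: 2R 1P; the east bank: 3R 2P)
7. 2 rangers and 1 poacher → the east bank.  (the west bank: 0R 0P; the east bank: 5R 3P)

7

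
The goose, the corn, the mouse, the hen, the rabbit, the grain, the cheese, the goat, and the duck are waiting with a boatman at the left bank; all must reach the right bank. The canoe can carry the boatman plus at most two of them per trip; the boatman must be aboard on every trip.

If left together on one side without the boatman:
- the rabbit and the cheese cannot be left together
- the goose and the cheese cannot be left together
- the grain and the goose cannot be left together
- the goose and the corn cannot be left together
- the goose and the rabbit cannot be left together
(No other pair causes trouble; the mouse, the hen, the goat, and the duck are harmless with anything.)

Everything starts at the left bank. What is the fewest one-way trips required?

15

Counting alone: the boatman can take at most 2 across per trip to the right bank, so moving all 9 needs at least 5 loaded trips out, with a return between consecutive ones — at least 9 crossings.
The safety rule pushes this higher. Following every safe sequence of crossings, the most of the 9 that can be at the right bank as the canoe arrives there on crossings 9, 11, 13 is 6, 7, 8 respectively — never all 9.
So no plan with fewer than 15 crossings exists, and this one achieves 15:
1. Boatman goes to the right bank with the goose and the rabbit.  [the left bank: the cheese, the corn, the duck, the goat, the grain, the hen, the mouse | the right bank: the goose, the rabbit]
2. Boatman goes back to the left bank with the goose.  [the left bank: the cheese, the corn, the duck, the goat, the goose, the grain, the hen, the mouse | the right bank: the rabbit]
3. Boatman goes to the right bank with the corn and the goose.  [the left bank: the cheese, the duck, the goat, the grain, the hen, the mouse | the right bank: the corn, the goose, the rabbit]
4. Boatman goes back to the left bank with the goose.  [the left bank: the cheese, the duck, the goat, the goose, the grain, the hen, the mouse | the right bank: the corn, the rabbit]
5. Boatman goes to the right bank with the goose and the mouse.  [the left bank: the cheese, the duck, the goat, the grain, the hen | the right bank: the corn, the goose, the mouse, the rabbit]
6. Boatman goes back to the left bank with the goose.  [the left bank: the cheese, the duck, the goat, the goose, the grain, the hen | the right bank: the corn, the mouse, the rabbit]
7. Boatman goes to the right bank with the goose and the hen.  [the left bank: the cheese, the duck, the goat, the grain | the right bank: the corn, the goose, the hen, the mouse, the rabbit]
8. Boatman goes back to the left bank with the goose.  [the left bank: the cheese, the duck, the goat, the goose, the grain | the right bank: the corn, the hen, the mouse, the rabbit]
9. Boatman goes to the right bank with the goose and the grain.  [the left bank: the cheese, the duck, the goat | the right bank: the corn, the goose, the grain, the hen, the mouse, the rabbit]
10. Boatman goes back to the left bank with the goose.  [the left bank: the cheese, the duck, the goat, the goose | the right bank: the corn, the grain, the hen, the mouse, the rabbit]
11. Boatman goes to the right bank with the goat and the goose.  [the left bank: the cheese, the duck | the right bank: the corn, the goat, the goose, the grain, the hen, the mouse, the rabbit]
12. Boatman goes back to the left bank with the goose.  [the left bank: the cheese, the duck, the goose | the right bank: the corn, the goat, the grain, the hen, the mouse, the rabbit]
13. Boatman goes to the right bank with the duck and the goose.  [the left bank: the cheese | the right bank: the corn, the duck, the goat, the goose, the grain, the hen, the mouse, the rabbit]
14. Boatman goes back to the left bank with the goose.  [the left bank: the cheese, the goose | the right bank: the corn, the duck, the goat, the grain, the hen, the mouse, the rabbit]
15. Boatman goes to the right bank with the cheese and the goose.  [the left bank: — | the right bank: the cheese, the corn, the duck, the goat, the goose, the grain, the hen, the mouse, the rabbit]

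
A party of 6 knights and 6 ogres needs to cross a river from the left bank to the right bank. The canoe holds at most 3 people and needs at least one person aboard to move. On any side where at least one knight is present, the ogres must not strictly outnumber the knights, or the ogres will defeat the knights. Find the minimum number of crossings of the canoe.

Following every safe sequence of crossings from the start, the most of the 12 that can be at the right bank as the canoe arrives there on crossings 1, 3, 5 is 3, 5, 6 respectively; the best ever achieved is 6 of 12.
From crossing 7 on, no configuration arises that was not already reachable earlier: only 17 distinct safe configurations (who is on which side, and where the canoe is) can ever be reached, none of them has everyone across, and every continuation just revisits them. They are: 0 knights + 0 ogres across (canoe back at the start); 0 knights + 1 ogre across (canoe there); 0 knights + 1 ogre across (canoe back at the start); 0 knights + 2 ogres across (canoe there); 0 knights + 2 ogres across (canoe back at the start); 0 knights + 3 ogres across (canoe there); 0 knights + 3 ogres across (canoe back at the start); 0 knights + 4 ogres across (canoe there); 0 knights + 4 ogres across (canoe back at the start); 0 knights + 5 ogres across (canoe there); 0 knights + 5 ogres across (canoe back at the start); 0 knights + 6 ogres across (canoe there); 1 knight + 1 ogre across (canoe there); 1 knight + 1 ogre across (canoe back at the start); 2 knights + 2 ogres across (canoe there); 2 knights + 2 ogres across (canoe back at the start); 3 knights + 3 ogres across (canoe there). So no valid plan exists.

impossible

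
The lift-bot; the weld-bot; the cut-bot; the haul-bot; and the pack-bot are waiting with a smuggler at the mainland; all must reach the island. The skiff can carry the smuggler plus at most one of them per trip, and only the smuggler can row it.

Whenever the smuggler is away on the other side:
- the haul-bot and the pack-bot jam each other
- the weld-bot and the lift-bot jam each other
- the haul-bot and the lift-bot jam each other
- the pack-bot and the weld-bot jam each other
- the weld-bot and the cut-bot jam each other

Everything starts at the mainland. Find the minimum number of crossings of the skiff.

impossible

Whatever the first load, the items left behind include a forbidden pair without the smuggler. No opening move is safe, so no plan exists.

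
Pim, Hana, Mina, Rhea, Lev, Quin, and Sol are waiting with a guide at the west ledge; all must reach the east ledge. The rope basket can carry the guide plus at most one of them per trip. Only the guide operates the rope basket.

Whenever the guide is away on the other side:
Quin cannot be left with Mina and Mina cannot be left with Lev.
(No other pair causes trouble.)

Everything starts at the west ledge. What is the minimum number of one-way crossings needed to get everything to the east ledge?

Counting alone: the guide can take at most 1 across per trip to the east ledge, so moving all 7 needs at least 7 loaded trips out, with a return between consecutive ones — at least 13 crossings.
The safety rule pushes this higher. Following every safe sequence of crossings, the most of the 7 that can be at the east ledge as the rope basket arrives there on crossing 13 is 6 — never all 7.
So no plan with fewer than 15 crossings exists, and this one achieves 15:
1. Guide goes to the east ledge with Mina.
2. Guide goes back to the west ledge alone.
3. Guide goes to the east ledge with Pim.
4. Guide goes back to the west ledge alone.
5. Guide goes to the east ledge with Hana.
6. Guide goes back to the west ledge alone.
7. Guide goes to the east ledge with Rhea.
8. Guide goes back to the west ledge alone.
9. Guide goes to the east ledge with Lev.
10. Guide goes back to the west ledge with Mina.
11. Guide goes to the east ledge with Quin.
12. Guide goes back to the west ledge alone.
13. Guide goes to the east ledge with Sol.
14. Guide goes back to the west ledge alone.
15. Guide goes to the east ledge with Mina.

15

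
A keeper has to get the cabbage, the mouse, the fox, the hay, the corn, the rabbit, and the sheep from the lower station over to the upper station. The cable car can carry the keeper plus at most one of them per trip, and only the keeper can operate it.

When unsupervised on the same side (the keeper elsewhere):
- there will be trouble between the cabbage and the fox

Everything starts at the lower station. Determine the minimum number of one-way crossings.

Counting alone: the keeper can take at most 1 across per trip to the upper station, so moving all 7 needs at least 7 loaded trips out, with a return between consecutive ones — at least 13 crossings.
The plan below uses exactly 13 crossings, so it is optimal:
1. Keeper goes to the upper station with the cabbage.
2. Keeper goes back to the lower station alone.
3. Keeper goes to the upper station with the mouse.
4. Keeper goes back to the lower station alone.
5. Keeper goes to the upper station with the hay.
6. Keeper goes back to the lower station alone.
7. Keeper goes to the upper station with the corn.
8. Keeper goes back to the lower station alone.
9. Keeper goes to the upper station with the rabbit.
10. Keeper goes back to the lower station alone.
11. Keeper goes to the upper station with the sheep.
12. Keeper goes back to the lower station alone.
13. Keeper goes to the upper station with the fox.

13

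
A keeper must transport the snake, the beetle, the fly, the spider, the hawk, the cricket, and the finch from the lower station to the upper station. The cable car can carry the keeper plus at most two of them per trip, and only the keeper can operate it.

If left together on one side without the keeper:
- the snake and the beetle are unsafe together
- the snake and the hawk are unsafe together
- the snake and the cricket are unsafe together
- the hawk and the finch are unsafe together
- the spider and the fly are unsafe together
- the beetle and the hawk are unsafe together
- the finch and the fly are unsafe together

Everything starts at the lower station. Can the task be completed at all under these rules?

Whatever the first load, the items left behind include a forbidden pair without the keeper. No opening move is safe, so no plan exists.

No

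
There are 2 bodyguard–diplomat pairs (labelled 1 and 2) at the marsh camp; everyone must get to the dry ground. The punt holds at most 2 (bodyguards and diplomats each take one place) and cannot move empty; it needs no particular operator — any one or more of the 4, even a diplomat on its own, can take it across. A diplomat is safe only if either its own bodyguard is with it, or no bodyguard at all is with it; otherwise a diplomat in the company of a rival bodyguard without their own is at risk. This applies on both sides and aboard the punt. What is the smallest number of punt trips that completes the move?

Counting alone: each trip to the dry ground takes at most 2 across and each return brings at least 1 back, so after t trips out (and t−1 returns) at most 2t − (t−1) of the 4 are across; that first reaches 4 at t = 3, so at least 5 crossings are needed.
The plan below uses exactly 5 crossings, so it is optimal:
1. bodyguard 1 and diplomat 1 cross → the dry ground.
2. bodyguard 1 crosses ← the marsh camp.
3. bodyguard 1 and bodyguard 2 cross → the dry ground.
4. bodyguard 2 crosses ← the marsh camp.
5. bodyguard 2 and diplomat 2 cross → the dry ground.

5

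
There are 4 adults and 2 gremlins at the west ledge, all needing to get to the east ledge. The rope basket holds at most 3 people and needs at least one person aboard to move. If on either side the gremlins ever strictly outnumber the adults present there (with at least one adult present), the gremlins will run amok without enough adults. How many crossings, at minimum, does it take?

5

Counting alone: each trip to the east ledge takes at most 3 across and each return brings at least 1 back, so after t trips out (and t−1 returns) at most 3t − (t−1) of the 6 are across; that first reaches 6 at t = 3, so at least 5 crossings are needed.
The plan below uses exactly 5 crossings, so it is optimal:
1. 2 gremlins → the east ledge.  (the west ledge: 4A 0G; the east ledge: 0A 2G)
2. 1 gremlin ← the west ledge.  (the west ledge: 4A 1G; the east ledge: 0A 1G)
3. 2 adults and 1 gremlin → the east ledge.  (the west ledge: 2A 0G; the east ledge: 2A 2G)
4. 1 gremlin ← the west ledge.  (the west ledge: 2A 1G; the east ledge: 2A 1G)
5. 2 adults and 1 gremlin → the east ledge.  (the west ledge: 0A 0G; the east ledge: 4A 2G)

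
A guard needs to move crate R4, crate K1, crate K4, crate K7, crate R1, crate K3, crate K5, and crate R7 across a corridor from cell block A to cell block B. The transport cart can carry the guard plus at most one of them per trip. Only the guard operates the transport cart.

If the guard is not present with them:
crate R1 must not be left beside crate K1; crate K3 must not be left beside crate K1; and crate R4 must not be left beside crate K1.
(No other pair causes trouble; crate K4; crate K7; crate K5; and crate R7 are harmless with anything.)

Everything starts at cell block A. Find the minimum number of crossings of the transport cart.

Following every safe sequence of crossings from the start, the most of the 8 that can be at cell block B as the transport cart arrives there on crossings 1, 3, 5, 7, 9, 11 is 1, 2, 3, 4, 5, 6 respectively; the best ever achieved is 6 of 8.
From crossing 13 on, no configuration arises that was not already reachable earlier: only 144 distinct safe configurations (who is on which side, and where the transport cart is) can ever be reached, none of them has everyone across, and every continuation just revisits them. So no valid plan exists.

impossible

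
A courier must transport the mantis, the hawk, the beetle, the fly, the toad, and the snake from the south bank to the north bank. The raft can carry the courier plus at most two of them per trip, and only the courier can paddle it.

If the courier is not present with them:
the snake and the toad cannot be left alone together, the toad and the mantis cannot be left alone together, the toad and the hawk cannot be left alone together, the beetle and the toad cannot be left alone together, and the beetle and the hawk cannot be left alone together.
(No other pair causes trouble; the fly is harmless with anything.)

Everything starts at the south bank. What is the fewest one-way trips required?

9

Counting alone: the courier can take at most 2 across per trip to the north bank, so moving all 6 needs at least 3 loaded trips out, with a return between consecutive ones — at least 5 crossings.
The safety rule pushes this higher. Following every safe sequence of crossings, the most of the 6 that can be at the north bank as the raft arrives there on crossings 5, 7 is 4, 5 respectively — never all 6.
So no plan with fewer than 9 crossings exists, and this one achieves 9:
1. Courier goes to the north bank with the hawk and the toad.  [the south bank: the beetle, the fly, the mantis, the snake | the north bank: the hawk, the toad]
2. Courier goes back to the south bank with the hawk.  [the south bank: the beetle, the fly, the hawk, the mantis, the snake | the north bank: the toad]
3. Courier goes to the north bank with the hawk and the mantis.  [the south bank: the beetle, the fly, the snake | the north bank: the hawk, the mantis, the toad]
4. Courier goes back to the south bank with the toad.  [the south bank: the beetle, the fly, the snake, the toad | the north bank: the hawk, the mantis]
5. Courier goes to the north bank with the beetle and the snake.  [the south bank: the fly, the toad | the north bank: the beetle, the hawk, the mantis, the snake]
6. Courier goes back to the south bank with the hawk.  [the south bank: the fly, the hawk, the toad | the north bank: the beetle, the mantis, the snake]
7. Courier goes to the north bank with the fly and the hawk.  [the south bank: the toad | the north bank: the beetle, the fly, the hawk, the mantis, the snake]
8. Courier goes back to the south bank with the hawk.  [the south bank: the hawk, the toad | the north bank: the beetle, the fly, the mantis, the snake]
9. Courier goes to the north bank with the hawk and the toad.  [the south bank: — | the north bank: the beetle, the fly, the hawk, the mantis, the snake, the toad]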